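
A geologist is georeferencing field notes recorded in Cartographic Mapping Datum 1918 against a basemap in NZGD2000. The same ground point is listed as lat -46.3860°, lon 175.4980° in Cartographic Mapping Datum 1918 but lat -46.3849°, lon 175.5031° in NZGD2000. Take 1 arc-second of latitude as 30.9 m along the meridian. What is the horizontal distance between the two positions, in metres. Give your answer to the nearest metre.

410 m

Δφ = -46.3849° − -46.3860° = +0.0011°; Δλ = 175.5031° − 175.4980° = +0.0051°.
1° of latitude = 3600 × 30.90 = 111240 m.
ΔN = Δφ × 111240 = 122.4 m; ΔE = Δλ × 111240 × cos(-46.3860°) = +0.0051 × 111240 × 0.689796 = 391.3 m.
Distance = √(ΔE² + ΔN²) = √(391.3² + 122.4²) = 410.0 m.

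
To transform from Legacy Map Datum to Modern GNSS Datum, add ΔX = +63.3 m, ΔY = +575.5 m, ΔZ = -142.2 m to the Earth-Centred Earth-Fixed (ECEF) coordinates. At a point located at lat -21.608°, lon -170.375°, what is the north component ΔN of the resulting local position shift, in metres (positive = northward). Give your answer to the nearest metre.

At φ = -21.608°, λ = -170.375°: sin φ = -0.368254, cos φ = 0.929725, sin λ = -0.167199, cos λ = -0.985923.
ΔN = −sin φ cos λ·ΔX − sin φ sin λ·ΔY + cos φ·ΔZ = −(-0.368254)(-0.985923)(63.3) − (-0.368254)(-0.167199)(575.5) + (0.929725)(-142.2) = -190.62 m.

ΔN = -191 m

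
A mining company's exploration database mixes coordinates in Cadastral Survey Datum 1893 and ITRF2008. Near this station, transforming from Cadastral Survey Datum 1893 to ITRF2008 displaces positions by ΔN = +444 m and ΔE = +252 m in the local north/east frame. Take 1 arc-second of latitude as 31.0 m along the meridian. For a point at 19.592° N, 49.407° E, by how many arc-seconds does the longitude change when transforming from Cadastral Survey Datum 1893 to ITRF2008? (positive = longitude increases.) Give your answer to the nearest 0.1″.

At latitude 19.592°, cos φ = 0.942104.
1″ of longitude at this latitude = 31.00 × cos φ = 29.2052 m, so Δλ = 252.0 / 29.2052 = 8.629″.

Δλ = 8.6″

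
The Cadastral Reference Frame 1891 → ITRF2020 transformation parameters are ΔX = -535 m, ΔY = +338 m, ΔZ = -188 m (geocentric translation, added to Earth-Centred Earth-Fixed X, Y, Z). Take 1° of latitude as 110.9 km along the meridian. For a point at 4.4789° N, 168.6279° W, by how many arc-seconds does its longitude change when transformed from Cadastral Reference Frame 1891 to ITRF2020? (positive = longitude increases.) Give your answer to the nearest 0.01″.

Δλ = -14.22″

sin φ = 0.078092, cos φ = 0.996946, sin λ = -0.197180, cos λ = -0.980367.
East component: ΔE = −sin λ·ΔX + cos λ·ΔY = −(-0.197180)(-535) + (-0.980367)(338) = -436.86 m.
1° of latitude spans 110900 m; at latitude φ, 1° of longitude spans that × cos φ = 110561.3 m, so Δλ = -436.86 / 110561.3 × 3600 = -14.224″.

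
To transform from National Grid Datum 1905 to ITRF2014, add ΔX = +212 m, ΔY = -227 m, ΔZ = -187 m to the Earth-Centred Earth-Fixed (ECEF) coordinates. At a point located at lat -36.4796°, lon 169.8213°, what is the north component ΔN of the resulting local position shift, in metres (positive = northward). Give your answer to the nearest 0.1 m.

At φ = -36.4796°, λ = 169.8213°: sin φ = -0.594537, cos φ = 0.804069, sin λ = 0.176719, cos λ = -0.984261.
ΔN = −sin φ cos λ·ΔX − sin φ sin λ·ΔY + cos φ·ΔZ = −(-0.594537)(-0.984261)(212) − (-0.594537)(0.176719)(-227) + (0.804069)(-187) = -298.27 m.

ΔN = -298.3 m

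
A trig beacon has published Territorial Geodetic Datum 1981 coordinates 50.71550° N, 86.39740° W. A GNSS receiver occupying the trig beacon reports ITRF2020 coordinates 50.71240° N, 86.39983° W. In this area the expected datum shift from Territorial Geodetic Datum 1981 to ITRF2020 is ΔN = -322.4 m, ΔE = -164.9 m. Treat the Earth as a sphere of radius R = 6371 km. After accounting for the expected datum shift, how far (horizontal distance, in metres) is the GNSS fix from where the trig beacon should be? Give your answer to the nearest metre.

Observed coordinate differences: Δφ = -0.00310°, Δλ = -0.00243°.
Converting to metres (1° lat = 111195 m, cos φ = 0.633172): observed ΔN = -344.7 m, observed ΔE = -171.1 m.
Subtracting the expected shift leaves a residual of -344.7 − (-322.4) = -22.3 m north and -171.1 − (-164.9) = -6.2 m east.
Residual distance = √((-22.3)² + (-6.2)²) = 23.1 m.

23 m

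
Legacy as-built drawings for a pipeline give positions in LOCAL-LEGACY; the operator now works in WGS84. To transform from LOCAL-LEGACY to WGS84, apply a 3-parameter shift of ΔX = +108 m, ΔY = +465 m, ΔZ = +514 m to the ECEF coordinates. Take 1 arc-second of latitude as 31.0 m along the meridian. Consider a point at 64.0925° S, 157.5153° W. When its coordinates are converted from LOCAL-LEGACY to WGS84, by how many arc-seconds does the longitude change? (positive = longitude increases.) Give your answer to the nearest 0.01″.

Δλ = -28.67″

sin φ = -0.899501, cos φ = 0.436920, sin λ = -0.382437, cos λ = -0.923982.
East component: ΔE = −sin λ·ΔX + cos λ·ΔY = −(-0.382437)(108) + (-0.923982)(465) = -388.35 m.
1° of latitude spans 3600 × 31.00 = 111600 m; at latitude φ, 1° of longitude spans that × cos φ = 48760.2 m, so Δλ = -388.35 / 48760.2 × 3600 = -28.672″.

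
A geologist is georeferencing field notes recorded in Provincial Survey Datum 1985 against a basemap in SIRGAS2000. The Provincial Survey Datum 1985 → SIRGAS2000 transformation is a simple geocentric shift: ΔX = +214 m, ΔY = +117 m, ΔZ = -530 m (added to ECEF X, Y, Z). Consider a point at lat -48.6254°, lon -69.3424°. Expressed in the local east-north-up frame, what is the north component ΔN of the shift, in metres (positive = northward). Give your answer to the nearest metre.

The local north axis is (−sin φ cos λ, −sin φ sin λ, cos φ), giving ΔN = 56.652 − 82.152 − 350.319 = -375.82 m.

ΔN = -376 m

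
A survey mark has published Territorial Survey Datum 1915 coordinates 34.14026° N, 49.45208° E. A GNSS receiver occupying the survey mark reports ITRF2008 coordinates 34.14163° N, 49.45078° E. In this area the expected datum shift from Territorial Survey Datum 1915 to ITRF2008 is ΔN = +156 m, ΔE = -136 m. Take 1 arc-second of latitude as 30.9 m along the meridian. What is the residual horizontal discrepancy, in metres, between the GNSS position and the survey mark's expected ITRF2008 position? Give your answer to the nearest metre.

Observed coordinate differences: Δφ = +0.00137°, Δλ = -0.00130°.
Converting to metres (1° lat = 111240 m, cos φ = 0.827666): observed ΔN = 152.4 m, observed ΔE = -119.7 m.
Subtracting the expected shift leaves a residual of 152.4 − (156) = -3.6 m north and -119.7 − (-136) = 16.3 m east.
Residual distance = √((-3.6)² + 16.3²) = 16.7 m.

17 m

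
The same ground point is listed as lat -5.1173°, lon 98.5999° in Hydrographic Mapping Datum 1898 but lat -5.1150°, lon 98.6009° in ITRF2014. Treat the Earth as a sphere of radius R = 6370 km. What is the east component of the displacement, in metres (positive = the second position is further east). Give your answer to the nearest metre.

Δφ = -5.1150° − -5.1173° = +0.0023°; Δλ = 98.6009° − 98.5999° = +0.0010°.
1° along a meridian = πR/180 = 111177 m.
ΔN = Δφ × 111177 = 255.7 m; ΔE = Δλ × 111177 × cos(-5.1173°) = +0.0010 × 111177 × 0.996014 = 110.7 m.

ΔE = 111 m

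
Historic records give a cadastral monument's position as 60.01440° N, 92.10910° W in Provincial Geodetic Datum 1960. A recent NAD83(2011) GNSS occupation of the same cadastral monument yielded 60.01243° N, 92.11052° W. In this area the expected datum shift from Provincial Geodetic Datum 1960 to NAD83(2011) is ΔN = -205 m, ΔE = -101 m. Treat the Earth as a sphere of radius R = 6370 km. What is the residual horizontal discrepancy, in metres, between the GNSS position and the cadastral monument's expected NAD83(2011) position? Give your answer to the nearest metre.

Observed coordinate differences: Δφ = -0.00197°, Δλ = -0.00142°.
Converting to metres (1° lat = 111177 m, cos φ = 0.499782): observed ΔN = -219.0 m, observed ΔE = -78.9 m.
Subtracting the expected shift leaves a residual of -219.0 − (-205) = -14.0 m north and -78.9 − (-101) = 22.1 m east.
Residual distance = √((-14.0)² + 22.1²) = 26.2 m.

26 m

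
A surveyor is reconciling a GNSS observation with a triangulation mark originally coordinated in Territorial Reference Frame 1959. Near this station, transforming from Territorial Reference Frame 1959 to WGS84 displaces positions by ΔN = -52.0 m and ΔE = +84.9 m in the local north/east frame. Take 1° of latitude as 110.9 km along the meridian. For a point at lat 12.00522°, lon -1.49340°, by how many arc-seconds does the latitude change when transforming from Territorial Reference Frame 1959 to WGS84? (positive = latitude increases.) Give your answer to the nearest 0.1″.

1° of latitude = 110.9 km, so Δφ = -52.0 / 110900 = -0.0004689° = -1.688″.

Δφ = -1.7″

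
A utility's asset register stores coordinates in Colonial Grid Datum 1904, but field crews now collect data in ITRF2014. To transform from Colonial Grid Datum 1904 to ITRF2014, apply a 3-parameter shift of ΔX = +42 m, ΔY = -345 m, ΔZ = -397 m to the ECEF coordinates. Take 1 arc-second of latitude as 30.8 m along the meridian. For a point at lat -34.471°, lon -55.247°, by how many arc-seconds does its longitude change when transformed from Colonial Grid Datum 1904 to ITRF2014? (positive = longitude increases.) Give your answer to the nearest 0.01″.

sin φ = -0.565989, cos φ = 0.824413, sin λ = -0.821617, cos λ = 0.570040.
East component: ΔE = −sin λ·ΔX + cos λ·ΔY = −(-0.821617)(42) + (0.570040)(-345) = -162.16 m.
1° of latitude spans 3600 × 30.80 = 110880 m; at latitude φ, 1° of longitude spans that × cos φ = 91410.9 m, so Δλ = -162.16 / 91410.9 × 3600 = -6.386″.

Δλ = -6.39″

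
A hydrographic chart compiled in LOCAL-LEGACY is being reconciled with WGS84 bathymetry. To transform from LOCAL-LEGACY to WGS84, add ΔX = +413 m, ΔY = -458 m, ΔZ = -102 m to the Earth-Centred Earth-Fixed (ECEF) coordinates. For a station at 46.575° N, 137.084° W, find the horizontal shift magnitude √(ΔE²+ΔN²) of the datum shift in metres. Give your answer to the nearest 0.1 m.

The local east axis at (φ, λ) is (−sin λ, cos λ, 0), so ΔE = −sin(-137.084°)·413 + cos(-137.084°)·(-458) = 616.64 m.
The local north axis is (−sin φ cos λ, −sin φ sin λ, cos φ), giving ΔN = 219.670 − 226.499 − 70.115 = -76.94 m.
Horizontal magnitude = √(ΔE² + ΔN²) = √(616.64² + (-76.94)²) = 621.42 m.

621.4 m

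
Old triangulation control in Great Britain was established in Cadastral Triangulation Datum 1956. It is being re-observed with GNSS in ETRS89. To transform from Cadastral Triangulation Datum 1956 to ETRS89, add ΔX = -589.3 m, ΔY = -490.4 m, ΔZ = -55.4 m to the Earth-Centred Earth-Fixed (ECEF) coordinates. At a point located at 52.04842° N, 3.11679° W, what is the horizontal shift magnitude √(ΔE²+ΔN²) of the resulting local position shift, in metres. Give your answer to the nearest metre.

663 m

At φ = 52.04842°, λ = -3.11679°: sin φ = 0.788531, cos φ = 0.614995, sin λ = -0.054371, cos λ = 0.998521.
ΔE = −sin λ·ΔX + cos λ·ΔY = −(-0.054371)·(-589.3) + (0.998521)·(-490.4) = -521.72 m.
ΔN = −sin φ cos λ·ΔX − sin φ sin λ·ΔY + cos φ·ΔZ = −(0.788531)(0.998521)(-589.3) − (0.788531)(-0.054371)(-490.4) + (0.614995)(-55.4) = 408.90 m.
Horizontal magnitude = √(ΔE² + ΔN²) = √((-521.72)² + 408.90²) = 662.86 m.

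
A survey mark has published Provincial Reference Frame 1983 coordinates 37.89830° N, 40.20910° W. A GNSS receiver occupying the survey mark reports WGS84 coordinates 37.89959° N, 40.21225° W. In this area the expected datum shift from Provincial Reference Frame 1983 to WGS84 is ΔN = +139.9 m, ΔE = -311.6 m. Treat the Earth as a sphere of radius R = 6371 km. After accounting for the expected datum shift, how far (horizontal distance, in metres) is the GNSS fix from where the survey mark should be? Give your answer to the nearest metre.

35 m

Observed coordinate differences: Δφ = +0.00129°, Δλ = -0.00315°.
Converting to metres (1° lat = 111195 m, cos φ = 0.789102): observed ΔN = 143.4 m, observed ΔE = -276.4 m.
Subtracting the expected shift leaves a residual of 143.4 − (139.9) = 3.5 m north and -276.4 − (-311.6) = 35.2 m east.
Residual distance = √(3.5² + 35.2²) = 35.4 m.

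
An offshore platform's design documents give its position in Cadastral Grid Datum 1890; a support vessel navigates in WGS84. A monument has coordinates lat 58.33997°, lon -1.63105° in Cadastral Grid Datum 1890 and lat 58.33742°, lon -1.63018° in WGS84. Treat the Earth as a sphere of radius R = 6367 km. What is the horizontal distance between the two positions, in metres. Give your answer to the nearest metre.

288 m

Δφ = 58.33742° − 58.33997° = -0.00255°; Δλ = -1.63018° − -1.63105° = +0.00087°.
1° along a meridian = πR/180 = 111125 m.
ΔN = Δφ × 111125 = -283.4 m; ΔE = Δλ × 111125 × cos(58.33997°) = +0.00087 × 111125 × 0.524878 = 50.7 m.
Distance = √(ΔE² + ΔN²) = √(50.7² + (-283.4)²) = 287.9 m.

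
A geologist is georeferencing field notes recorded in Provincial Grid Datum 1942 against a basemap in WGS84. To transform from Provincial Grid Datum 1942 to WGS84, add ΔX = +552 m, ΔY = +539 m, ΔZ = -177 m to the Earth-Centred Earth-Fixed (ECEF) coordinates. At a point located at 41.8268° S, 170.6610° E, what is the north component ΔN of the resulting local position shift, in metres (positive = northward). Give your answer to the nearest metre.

The local north axis is (−sin φ cos λ, −sin φ sin λ, cos φ), giving ΔN = -363.239 + 58.330 − 131.894 = -436.80 m.

ΔN = -437 m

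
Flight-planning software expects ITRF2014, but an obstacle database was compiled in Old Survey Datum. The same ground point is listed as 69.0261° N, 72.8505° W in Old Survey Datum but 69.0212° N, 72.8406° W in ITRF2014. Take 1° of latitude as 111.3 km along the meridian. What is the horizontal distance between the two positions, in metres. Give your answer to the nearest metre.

673 m

Δφ = 69.0212° − 69.0261° = -0.0049°; Δλ = -72.8406° − -72.8505° = +0.0099°.
ΔN = Δφ × 111300 = -545.4 m; ΔE = Δλ × 111300 × cos(69.0261°) = +0.0099 × 111300 × 0.357943 = 394.4 m.
Distance = √(ΔE² + ΔN²) = √(394.4² + (-545.4)²) = 673.0 m.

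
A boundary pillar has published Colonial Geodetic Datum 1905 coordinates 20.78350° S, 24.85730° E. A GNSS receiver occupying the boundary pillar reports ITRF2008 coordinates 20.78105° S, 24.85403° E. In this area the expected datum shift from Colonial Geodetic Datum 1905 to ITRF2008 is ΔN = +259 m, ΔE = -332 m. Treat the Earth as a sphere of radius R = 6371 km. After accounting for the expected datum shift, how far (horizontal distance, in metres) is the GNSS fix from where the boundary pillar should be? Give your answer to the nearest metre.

16 m

Observed coordinate differences: Δφ = +0.00245°, Δλ = -0.00327°.
Converting to metres (1° lat = 111195 m, cos φ = 0.934928): observed ΔN = 272.4 m, observed ΔE = -339.9 m.
Subtracting the expected shift leaves a residual of 272.4 − (259) = 13.4 m north and -339.9 − (-332) = -7.9 m east.
Residual distance = √(13.4² + (-7.9)²) = 15.6 m.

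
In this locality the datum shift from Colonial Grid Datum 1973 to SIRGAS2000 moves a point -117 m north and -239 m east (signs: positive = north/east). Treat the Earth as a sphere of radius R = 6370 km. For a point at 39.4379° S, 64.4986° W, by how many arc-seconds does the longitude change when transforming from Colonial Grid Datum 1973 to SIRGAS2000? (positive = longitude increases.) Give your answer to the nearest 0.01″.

Δλ = -10.02″

At latitude -39.4379°, cos φ = 0.772314.
One radian of longitude at latitude φ spans R cos φ, so Δλ = ΔE / (R cos φ) = -239.0 / (6370000 × 0.772314) = -4.8581e-05 rad = -10.021″.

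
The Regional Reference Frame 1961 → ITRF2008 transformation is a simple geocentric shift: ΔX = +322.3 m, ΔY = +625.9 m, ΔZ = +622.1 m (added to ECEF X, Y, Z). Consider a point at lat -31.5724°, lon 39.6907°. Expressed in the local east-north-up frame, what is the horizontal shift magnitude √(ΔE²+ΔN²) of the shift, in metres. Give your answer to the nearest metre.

912 m

The local east axis at (φ, λ) is (−sin λ, cos λ, 0), so ΔE = −sin(39.6907°)·322.3 + cos(39.6907°)·625.9 = 275.80 m.
The local north axis is (−sin φ cos λ, −sin φ sin λ, cos φ), giving ΔN = 129.852 + 209.287 + 530.016 = 869.16 m.
Horizontal magnitude = √(ΔE² + ΔN²) = √(275.80² + 869.16²) = 911.86 m.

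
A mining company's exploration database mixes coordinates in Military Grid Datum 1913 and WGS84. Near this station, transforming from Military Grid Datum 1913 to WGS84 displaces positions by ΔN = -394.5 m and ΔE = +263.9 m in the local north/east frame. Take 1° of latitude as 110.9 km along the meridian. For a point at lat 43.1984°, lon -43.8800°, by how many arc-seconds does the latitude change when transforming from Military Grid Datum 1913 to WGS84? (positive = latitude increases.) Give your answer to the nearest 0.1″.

Δφ = -12.8″

1° of latitude = 110.9 km, so Δφ = -394.5 / 110900 = -0.0035573° = -12.806″.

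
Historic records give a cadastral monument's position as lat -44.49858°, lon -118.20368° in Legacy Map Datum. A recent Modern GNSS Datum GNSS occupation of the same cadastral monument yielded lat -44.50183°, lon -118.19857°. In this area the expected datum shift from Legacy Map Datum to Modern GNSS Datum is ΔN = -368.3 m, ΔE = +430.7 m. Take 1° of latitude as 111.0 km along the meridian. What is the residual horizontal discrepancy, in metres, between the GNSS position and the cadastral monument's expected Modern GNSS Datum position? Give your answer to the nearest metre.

Observed coordinate differences: Δφ = -0.00325°, Δλ = +0.00511°.
Converting to metres (1° lat = 111000 m, cos φ = 0.713268): observed ΔN = -360.8 m, observed ΔE = 404.6 m.
Subtracting the expected shift leaves a residual of -360.8 − (-368.3) = 7.5 m north and 404.6 − (430.7) = -26.1 m east.
Residual distance = √(7.5² + (-26.1)²) = 27.2 m.

27 m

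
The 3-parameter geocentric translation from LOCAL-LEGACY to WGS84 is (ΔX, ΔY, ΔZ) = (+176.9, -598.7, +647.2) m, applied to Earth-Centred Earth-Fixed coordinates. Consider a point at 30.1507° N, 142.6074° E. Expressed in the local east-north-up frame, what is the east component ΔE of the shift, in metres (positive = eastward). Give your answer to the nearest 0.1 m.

ΔE = 368.2 m

The local east axis at (φ, λ) is (−sin λ, cos λ, 0), so ΔE = −sin(142.6074°)·176.9 + cos(142.6074°)·(-598.7) = 368.24 m.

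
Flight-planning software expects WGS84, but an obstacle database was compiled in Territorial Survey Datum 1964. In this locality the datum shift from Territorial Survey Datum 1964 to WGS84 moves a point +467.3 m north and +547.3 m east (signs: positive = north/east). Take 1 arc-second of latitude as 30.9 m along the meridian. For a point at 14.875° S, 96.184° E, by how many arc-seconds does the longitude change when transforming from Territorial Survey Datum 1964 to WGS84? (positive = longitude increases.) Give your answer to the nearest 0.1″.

Δλ = 18.3″

At latitude -14.875°, cos φ = 0.966488.
1″ of longitude at this latitude = 30.90 × cos φ = 29.8645 m, so Δλ = 547.3 / 29.8645 = 18.326″.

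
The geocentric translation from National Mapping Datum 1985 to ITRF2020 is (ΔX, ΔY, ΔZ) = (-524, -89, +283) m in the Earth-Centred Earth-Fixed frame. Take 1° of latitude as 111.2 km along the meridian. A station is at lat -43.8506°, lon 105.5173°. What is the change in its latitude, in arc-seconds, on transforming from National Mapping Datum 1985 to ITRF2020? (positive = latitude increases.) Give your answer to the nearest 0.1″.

Δφ = 7.8″

sin φ = -0.692780, cos φ = 0.721149, sin λ = 0.963550, cos λ = -0.267529.
North component: ΔN = −sin φ cos λ·ΔX − sin φ sin λ·ΔY + cos φ·ΔZ = −(-0.692780)(-0.267529)(-524) − (-0.692780)(0.963550)(-89) + (0.721149)(283) = 241.79 m.
1° of latitude spans 111200 m, so Δφ = 241.79 / 111200 × 3600 = 7.828″.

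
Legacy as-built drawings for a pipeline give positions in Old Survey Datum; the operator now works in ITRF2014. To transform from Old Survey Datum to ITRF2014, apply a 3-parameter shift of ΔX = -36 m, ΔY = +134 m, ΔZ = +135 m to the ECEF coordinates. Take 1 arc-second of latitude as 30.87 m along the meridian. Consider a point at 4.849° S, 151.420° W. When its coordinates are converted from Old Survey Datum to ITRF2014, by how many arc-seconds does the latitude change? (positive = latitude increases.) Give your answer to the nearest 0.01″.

sin φ = -0.084530, cos φ = 0.996421, sin λ = -0.478385, cos λ = -0.878150.
North component: ΔN = −sin φ cos λ·ΔX − sin φ sin λ·ΔY + cos φ·ΔZ = −(-0.084530)(-0.878150)(-36) − (-0.084530)(-0.478385)(134) + (0.996421)(135) = 131.77 m.
1° of latitude spans 3600 × 30.87 = 111132 m, so Δφ = 131.77 / 111132 × 3600 = 4.269″.

Δφ = 4.27″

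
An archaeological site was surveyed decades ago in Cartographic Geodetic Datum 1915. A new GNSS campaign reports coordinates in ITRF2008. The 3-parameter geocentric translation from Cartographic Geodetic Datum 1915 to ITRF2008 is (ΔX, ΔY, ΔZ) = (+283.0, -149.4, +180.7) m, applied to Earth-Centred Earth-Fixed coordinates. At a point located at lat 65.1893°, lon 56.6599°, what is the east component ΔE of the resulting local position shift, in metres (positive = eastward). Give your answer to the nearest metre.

ΔE = -319 m

At φ = 65.1893°, λ = 56.6599°: sin φ = 0.907699, cos φ = 0.419622, sin λ = 0.835423, cos λ = 0.549608.
ΔE = −sin λ·ΔX + cos λ·ΔY = −(0.835423)·(283.0) + (0.549608)·(-149.4) = -318.54 m.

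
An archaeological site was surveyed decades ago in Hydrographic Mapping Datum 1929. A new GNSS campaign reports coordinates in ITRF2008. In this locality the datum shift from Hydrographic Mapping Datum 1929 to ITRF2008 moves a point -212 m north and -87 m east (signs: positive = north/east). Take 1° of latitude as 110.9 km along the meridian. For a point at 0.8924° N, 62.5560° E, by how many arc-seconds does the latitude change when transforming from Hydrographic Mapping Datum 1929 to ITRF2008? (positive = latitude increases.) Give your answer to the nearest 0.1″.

1° of latitude = 110.9 km, so Δφ = -212.0 / 110900 = -0.0019116° = -6.882″.

Δφ = -6.9″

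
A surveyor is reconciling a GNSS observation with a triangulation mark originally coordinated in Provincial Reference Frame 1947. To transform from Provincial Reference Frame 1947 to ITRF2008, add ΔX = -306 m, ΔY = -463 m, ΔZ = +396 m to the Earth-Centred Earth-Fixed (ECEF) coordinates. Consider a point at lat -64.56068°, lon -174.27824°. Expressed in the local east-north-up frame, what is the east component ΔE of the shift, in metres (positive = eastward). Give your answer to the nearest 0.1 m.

The local east axis at (φ, λ) is (−sin λ, cos λ, 0), so ΔE = −sin(-174.27824°)·(-306) + cos(-174.27824°)·(-463) = 430.19 m.

ΔE = 430.2 m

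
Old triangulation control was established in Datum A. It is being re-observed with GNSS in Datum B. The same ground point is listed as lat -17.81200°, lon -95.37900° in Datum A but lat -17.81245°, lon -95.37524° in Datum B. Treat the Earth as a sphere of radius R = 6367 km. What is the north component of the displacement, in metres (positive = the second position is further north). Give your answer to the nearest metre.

ΔN = -50 m

Δφ = -17.81245° − -17.81200° = -0.00045°; Δλ = -95.37524° − -95.37900° = +0.00376°.
1° along a meridian = πR/180 = 111125 m.
ΔN = Δφ × 111125 = -50.0 m; ΔE = Δλ × 111125 × cos(-17.81200°) = +0.00376 × 111125 × 0.952065 = 397.8 m.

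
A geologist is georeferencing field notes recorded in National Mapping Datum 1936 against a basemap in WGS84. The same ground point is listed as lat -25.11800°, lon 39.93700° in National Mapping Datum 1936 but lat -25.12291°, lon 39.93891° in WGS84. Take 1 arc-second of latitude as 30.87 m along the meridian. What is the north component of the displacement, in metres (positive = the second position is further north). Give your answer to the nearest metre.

Δφ = -25.12291° − -25.11800° = -0.00491°; Δλ = 39.93891° − 39.93700° = +0.00191°.
1° of latitude = 3600 × 30.87 = 111132 m.
ΔN = Δφ × 111132 = -545.7 m; ΔE = Δλ × 111132 × cos(-25.11800°) = +0.00191 × 111132 × 0.905435 = 192.2 m.

ΔN = -546 m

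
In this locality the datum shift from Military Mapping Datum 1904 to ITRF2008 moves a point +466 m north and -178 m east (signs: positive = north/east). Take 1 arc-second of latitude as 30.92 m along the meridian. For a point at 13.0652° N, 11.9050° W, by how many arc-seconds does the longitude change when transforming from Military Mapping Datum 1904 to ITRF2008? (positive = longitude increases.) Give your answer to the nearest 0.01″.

At latitude 13.0652°, cos φ = 0.974113.
1″ of longitude at this latitude = 30.92 × cos φ = 30.1196 m, so Δλ = -178.0 / 30.1196 = -5.910″.

Δλ = -5.91″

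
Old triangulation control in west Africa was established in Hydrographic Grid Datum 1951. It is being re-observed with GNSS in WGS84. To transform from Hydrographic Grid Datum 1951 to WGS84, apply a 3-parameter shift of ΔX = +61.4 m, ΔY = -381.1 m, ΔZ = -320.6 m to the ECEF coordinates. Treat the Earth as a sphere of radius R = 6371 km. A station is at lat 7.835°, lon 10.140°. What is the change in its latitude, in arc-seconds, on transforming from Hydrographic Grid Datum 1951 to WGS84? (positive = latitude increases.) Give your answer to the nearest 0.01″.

sin φ = 0.136321, cos φ = 0.990665, sin λ = 0.176054, cos λ = 0.984381.
North component: ΔN = −sin φ cos λ·ΔX − sin φ sin λ·ΔY + cos φ·ΔZ = −(0.136321)(0.984381)(61.4) − (0.136321)(0.176054)(-381.1) + (0.990665)(-320.6) = -316.70 m.
1° of latitude spans πR/180 = 111195 m, so Δφ = -316.70 / 111195 × 3600 = -10.253″.

Δφ = -10.25″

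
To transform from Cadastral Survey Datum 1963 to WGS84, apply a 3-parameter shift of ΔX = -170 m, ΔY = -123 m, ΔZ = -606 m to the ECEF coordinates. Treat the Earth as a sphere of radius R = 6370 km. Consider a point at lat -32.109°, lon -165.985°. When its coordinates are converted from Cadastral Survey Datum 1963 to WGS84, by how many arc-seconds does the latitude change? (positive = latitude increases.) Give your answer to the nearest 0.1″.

Δφ = -13.3″

sin φ = -0.531532, cos φ = 0.847038, sin λ = -0.242176, cos λ = -0.970232.
North component: ΔN = −sin φ cos λ·ΔX − sin φ sin λ·ΔY + cos φ·ΔZ = −(-0.531532)(-0.970232)(-170) − (-0.531532)(-0.242176)(-123) + (0.847038)(-606) = -409.80 m.
1° of latitude spans πR/180 = 111177 m, so Δφ = -409.80 / 111177 × 3600 = -13.270″.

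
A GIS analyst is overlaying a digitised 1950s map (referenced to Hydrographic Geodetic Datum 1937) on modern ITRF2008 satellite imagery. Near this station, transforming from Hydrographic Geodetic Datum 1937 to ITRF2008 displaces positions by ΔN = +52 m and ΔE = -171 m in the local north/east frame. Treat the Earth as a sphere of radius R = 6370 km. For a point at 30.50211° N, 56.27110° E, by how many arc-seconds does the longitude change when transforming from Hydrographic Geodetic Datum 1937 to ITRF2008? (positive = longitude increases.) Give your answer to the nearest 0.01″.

Δλ = -6.43″

At latitude 30.50211°, cos φ = 0.861610.
One radian of longitude at latitude φ spans R cos φ, so Δλ = ΔE / (R cos φ) = -171.0 / (6370000 × 0.861610) = -3.1156e-05 rad = -6.426″.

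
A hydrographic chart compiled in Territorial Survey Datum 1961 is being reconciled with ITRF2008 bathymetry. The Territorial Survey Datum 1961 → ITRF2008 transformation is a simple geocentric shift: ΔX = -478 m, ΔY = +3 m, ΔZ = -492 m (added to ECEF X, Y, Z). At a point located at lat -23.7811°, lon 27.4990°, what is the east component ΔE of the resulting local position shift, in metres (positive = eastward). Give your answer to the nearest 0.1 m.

ΔE = 223.4 m

At φ = -23.7811°, λ = 27.4990°: sin φ = -0.403243, cos φ = 0.915093, sin λ = 0.461733, cos λ = 0.887019.
ΔE = −sin λ·ΔX + cos λ·ΔY = −(0.461733)·(-478) + (0.887019)·(3) = 223.37 m.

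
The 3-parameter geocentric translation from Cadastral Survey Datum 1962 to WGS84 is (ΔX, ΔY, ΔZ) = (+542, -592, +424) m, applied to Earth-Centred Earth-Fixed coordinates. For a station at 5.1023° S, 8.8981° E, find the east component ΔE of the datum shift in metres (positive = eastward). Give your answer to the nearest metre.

At φ = -5.1023°, λ = 8.8981°: sin φ = -0.088934, cos φ = 0.996037, sin λ = 0.154678, cos λ = 0.987965.
ΔE = −sin λ·ΔX + cos λ·ΔY = −(0.154678)·(542) + (0.987965)·(-592) = -668.71 m.

ΔE = -669 m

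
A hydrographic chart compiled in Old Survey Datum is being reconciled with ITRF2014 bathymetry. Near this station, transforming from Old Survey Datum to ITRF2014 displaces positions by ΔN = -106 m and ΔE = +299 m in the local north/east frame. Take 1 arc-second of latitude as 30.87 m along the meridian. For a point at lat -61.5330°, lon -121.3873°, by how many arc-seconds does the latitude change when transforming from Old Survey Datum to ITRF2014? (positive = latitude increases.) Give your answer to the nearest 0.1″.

Δφ = -3.4″

1″ of latitude = 30.87 m, so Δφ = -106.0 / 30.87 = -3.434″.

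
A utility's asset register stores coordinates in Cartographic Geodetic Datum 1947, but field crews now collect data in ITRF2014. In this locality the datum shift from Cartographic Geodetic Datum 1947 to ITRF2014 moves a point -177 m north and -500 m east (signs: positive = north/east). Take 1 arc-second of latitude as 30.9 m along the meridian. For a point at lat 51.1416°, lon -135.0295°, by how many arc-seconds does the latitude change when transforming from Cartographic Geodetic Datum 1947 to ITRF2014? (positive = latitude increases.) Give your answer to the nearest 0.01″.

Δφ = -5.73″

1″ of latitude = 30.90 m, so Δφ = -177.0 / 30.90 = -5.728″.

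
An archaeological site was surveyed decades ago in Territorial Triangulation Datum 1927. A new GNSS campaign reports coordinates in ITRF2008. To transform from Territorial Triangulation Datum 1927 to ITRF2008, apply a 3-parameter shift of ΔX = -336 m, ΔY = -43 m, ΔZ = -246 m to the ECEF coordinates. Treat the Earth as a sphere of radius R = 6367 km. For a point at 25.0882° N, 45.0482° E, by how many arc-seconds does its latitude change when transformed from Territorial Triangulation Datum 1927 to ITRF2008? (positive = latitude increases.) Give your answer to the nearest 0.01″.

sin φ = 0.424013, cos φ = 0.905656, sin λ = 0.707701, cos λ = 0.706512.
North component: ΔN = −sin φ cos λ·ΔX − sin φ sin λ·ΔY + cos φ·ΔZ = −(0.424013)(0.706512)(-336) − (0.424013)(0.707701)(-43) + (0.905656)(-246) = -109.23 m.
1° of latitude spans πR/180 = 111125 m, so Δφ = -109.23 / 111125 × 3600 = -3.539″.

Δφ = -3.54″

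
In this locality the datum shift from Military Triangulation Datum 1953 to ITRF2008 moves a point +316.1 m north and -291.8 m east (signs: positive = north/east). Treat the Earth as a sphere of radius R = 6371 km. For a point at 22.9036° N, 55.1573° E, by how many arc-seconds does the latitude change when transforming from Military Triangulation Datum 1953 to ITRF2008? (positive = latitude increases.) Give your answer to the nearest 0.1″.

Δφ = 10.2″

On a sphere of radius R, 1 rad of latitude = R, so Δφ = ΔN / R = 316.1 / 6371000 = 4.9615e-05 rad = 10.234″.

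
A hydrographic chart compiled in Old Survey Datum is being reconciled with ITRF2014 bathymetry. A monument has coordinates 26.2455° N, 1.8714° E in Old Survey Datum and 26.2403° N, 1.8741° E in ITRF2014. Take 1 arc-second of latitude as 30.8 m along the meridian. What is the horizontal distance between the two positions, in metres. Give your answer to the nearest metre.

636 m

Δφ = 26.2403° − 26.2455° = -0.0052°; Δλ = 1.8741° − 1.8714° = +0.0027°.
1° of latitude = 3600 × 30.80 = 110880 m.
ΔN = Δφ × 110880 = -576.6 m; ΔE = Δλ × 110880 × cos(26.2455°) = +0.0027 × 110880 × 0.896907 = 268.5 m.
Distance = √(ΔE² + ΔN²) = √(268.5² + (-576.6)²) = 636.0 m.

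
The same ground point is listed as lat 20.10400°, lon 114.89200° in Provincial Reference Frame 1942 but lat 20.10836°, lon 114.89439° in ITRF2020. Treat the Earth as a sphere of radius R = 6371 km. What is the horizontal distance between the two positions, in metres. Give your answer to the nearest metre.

Δφ = 20.10836° − 20.10400° = +0.00436°; Δλ = 114.89439° − 114.89200° = +0.00239°.
1° along a meridian = πR/180 = 111195 m.
ΔN = Δφ × 111195 = 484.8 m; ΔE = Δλ × 111195 × cos(20.10400°) = +0.00239 × 111195 × 0.939070 = 249.6 m.
Distance = √(ΔE² + ΔN²) = √(249.6² + 484.8²) = 545.3 m.

545 m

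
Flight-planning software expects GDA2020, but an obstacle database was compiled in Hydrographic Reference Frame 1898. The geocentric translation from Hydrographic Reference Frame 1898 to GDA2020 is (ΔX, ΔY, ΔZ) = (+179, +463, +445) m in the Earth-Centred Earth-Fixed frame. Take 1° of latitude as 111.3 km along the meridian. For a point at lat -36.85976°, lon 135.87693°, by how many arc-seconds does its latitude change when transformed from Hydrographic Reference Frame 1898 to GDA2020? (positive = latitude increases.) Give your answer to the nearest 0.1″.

Δφ = 15.3″

sin φ = -0.599858, cos φ = 0.800106, sin λ = 0.696202, cos λ = -0.717846.
North component: ΔN = −sin φ cos λ·ΔX − sin φ sin λ·ΔY + cos φ·ΔZ = −(-0.599858)(-0.717846)(179) − (-0.599858)(0.696202)(463) + (0.800106)(445) = 472.33 m.
1° of latitude spans 111300 m, so Δφ = 472.33 / 111300 × 3600 = 15.277″.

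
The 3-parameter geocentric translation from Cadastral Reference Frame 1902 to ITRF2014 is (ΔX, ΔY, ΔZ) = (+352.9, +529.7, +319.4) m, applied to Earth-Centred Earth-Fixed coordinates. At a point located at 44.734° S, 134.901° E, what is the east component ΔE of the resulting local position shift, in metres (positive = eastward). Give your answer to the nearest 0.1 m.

ΔE = -623.9 m

At φ = -44.734°, λ = 134.901°: sin φ = -0.703816, cos φ = 0.710382, sin λ = 0.708328, cos λ = -0.705884.
ΔE = −sin λ·ΔX + cos λ·ΔY = −(0.708328)·(352.9) + (-0.705884)·(529.7) = -623.88 m.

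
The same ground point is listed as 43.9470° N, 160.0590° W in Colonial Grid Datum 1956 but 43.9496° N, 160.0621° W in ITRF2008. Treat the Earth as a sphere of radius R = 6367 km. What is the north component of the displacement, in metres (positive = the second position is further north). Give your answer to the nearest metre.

ΔN = 289 m

Δφ = 43.9496° − 43.9470° = +0.0026°; Δλ = -160.0621° − -160.0590° = -0.0031°.
1° along a meridian = πR/180 = 111125 m.
ΔN = Δφ × 111125 = 288.9 m; ΔE = Δλ × 111125 × cos(43.9470°) = -0.0031 × 111125 × 0.719982 = -248.0 m.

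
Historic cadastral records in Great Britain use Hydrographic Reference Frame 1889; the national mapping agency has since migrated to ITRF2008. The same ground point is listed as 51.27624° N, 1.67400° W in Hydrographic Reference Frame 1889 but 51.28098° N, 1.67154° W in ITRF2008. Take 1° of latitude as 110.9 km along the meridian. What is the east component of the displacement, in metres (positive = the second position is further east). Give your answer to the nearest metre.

ΔE = 171 m

Δφ = 51.28098° − 51.27624° = +0.00474°; Δλ = -1.67154° − -1.67400° = +0.00246°.
ΔN = Δφ × 110900 = 525.7 m; ΔE = Δλ × 110900 × cos(51.27624°) = +0.00246 × 110900 × 0.625566 = 170.7 m.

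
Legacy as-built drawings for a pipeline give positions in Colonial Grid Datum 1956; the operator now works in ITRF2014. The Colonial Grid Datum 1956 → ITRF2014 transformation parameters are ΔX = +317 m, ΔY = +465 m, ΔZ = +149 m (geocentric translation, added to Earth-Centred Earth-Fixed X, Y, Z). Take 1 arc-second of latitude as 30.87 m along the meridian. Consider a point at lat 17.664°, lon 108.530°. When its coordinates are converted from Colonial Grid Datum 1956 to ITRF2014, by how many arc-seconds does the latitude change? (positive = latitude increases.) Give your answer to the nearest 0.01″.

Δφ = 1.26″

sin φ = 0.303434, cos φ = 0.952852, sin λ = 0.948157, cos λ = -0.317801.
North component: ΔN = −sin φ cos λ·ΔX − sin φ sin λ·ΔY + cos φ·ΔZ = −(0.303434)(-0.317801)(317) − (0.303434)(0.948157)(465) + (0.952852)(149) = 38.76 m.
1° of latitude spans 3600 × 30.87 = 111132 m, so Δφ = 38.76 / 111132 × 3600 = 1.256″.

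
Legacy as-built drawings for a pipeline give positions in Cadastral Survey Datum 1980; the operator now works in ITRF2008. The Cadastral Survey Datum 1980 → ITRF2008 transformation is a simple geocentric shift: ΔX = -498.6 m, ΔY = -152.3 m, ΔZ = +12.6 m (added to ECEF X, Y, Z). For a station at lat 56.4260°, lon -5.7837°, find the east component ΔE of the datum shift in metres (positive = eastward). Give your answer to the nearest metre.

The local east axis at (φ, λ) is (−sin λ, cos λ, 0), so ΔE = −sin(-5.7837°)·(-498.6) + cos(-5.7837°)·(-152.3) = -201.77 m.

ΔE = -202 m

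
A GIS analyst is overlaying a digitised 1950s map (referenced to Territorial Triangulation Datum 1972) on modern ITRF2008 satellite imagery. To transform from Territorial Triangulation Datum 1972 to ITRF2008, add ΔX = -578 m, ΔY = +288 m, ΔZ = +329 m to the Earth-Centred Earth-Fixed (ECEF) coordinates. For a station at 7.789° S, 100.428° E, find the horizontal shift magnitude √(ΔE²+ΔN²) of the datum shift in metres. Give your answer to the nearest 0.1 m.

The local east axis at (φ, λ) is (−sin λ, cos λ, 0), so ΔE = −sin(100.428°)·(-578) + cos(100.428°)·288 = 516.33 m.
The local north axis is (−sin φ cos λ, −sin φ sin λ, cos φ), giving ΔN = 14.178 + 38.387 + 325.965 = 378.53 m.
Horizontal magnitude = √(ΔE² + ΔN²) = √(516.33² + 378.53²) = 640.22 m.

640.2 m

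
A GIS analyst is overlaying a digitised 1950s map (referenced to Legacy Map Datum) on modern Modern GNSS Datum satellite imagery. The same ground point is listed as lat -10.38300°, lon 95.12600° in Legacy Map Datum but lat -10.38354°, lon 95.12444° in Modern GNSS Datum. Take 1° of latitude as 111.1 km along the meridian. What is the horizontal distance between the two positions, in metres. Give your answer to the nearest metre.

181 m

Δφ = -10.38354° − -10.38300° = -0.00054°; Δλ = 95.12444° − 95.12600° = -0.00156°.
ΔN = Δφ × 111100 = -60.0 m; ΔE = Δλ × 111100 × cos(-10.38300°) = -0.00156 × 111100 × 0.983625 = -170.5 m.
Distance = √(ΔE² + ΔN²) = √((-170.5)² + (-60.0)²) = 180.7 m.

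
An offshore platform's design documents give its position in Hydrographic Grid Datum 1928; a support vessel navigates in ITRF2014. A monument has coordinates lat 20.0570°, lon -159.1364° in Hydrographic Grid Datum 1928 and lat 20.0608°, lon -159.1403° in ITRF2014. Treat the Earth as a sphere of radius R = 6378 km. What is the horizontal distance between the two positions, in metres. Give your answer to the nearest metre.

Δφ = 20.0608° − 20.0570° = +0.0038°; Δλ = -159.1403° − -159.1364° = -0.0039°.
1° along a meridian = πR/180 = 111317 m.
ΔN = Δφ × 111317 = 423.0 m; ΔE = Δλ × 111317 × cos(20.0570°) = -0.0039 × 111317 × 0.939352 = -407.8 m.
Distance = √(ΔE² + ΔN²) = √((-407.8)² + 423.0²) = 587.6 m.

588 m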